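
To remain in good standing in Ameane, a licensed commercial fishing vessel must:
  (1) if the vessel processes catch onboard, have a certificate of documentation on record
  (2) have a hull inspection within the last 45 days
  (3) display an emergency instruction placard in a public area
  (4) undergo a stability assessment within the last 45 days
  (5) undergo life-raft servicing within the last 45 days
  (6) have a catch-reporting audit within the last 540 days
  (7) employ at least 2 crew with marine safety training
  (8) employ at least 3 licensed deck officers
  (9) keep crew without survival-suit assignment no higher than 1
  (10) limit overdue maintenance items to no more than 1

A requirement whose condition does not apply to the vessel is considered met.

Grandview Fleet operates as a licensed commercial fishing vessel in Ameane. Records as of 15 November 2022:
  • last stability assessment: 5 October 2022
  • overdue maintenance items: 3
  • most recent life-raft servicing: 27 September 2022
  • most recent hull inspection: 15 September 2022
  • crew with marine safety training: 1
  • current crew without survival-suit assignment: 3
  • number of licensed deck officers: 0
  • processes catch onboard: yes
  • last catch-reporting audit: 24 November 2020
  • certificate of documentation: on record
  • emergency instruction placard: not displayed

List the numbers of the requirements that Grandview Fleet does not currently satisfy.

1. condition 'processes catch onboard' holds; certificate of documentation present → met
2. hull inspection 61 days ago vs limit 45 → not met
3. emergency instruction placard absent → not met
4. stability assessment 41 days ago vs limit 45 → met
5. life-raft servicing 49 days ago vs limit 45 → not met
6. catch-reporting audit 721 days ago vs limit 540 → not met
7. crew with marine safety training 1 < 2 → not met
8. licensed deck officers 0 < 3 → not met
9. crew without survival-suit assignment 3 > 1 → not met
10. overdue maintenance items 3 > 1 → not met
Not met: 2, 3, 5, 6, 7, 8, 9, 10

2, 3, 5, 6, 7, 8, 9, 10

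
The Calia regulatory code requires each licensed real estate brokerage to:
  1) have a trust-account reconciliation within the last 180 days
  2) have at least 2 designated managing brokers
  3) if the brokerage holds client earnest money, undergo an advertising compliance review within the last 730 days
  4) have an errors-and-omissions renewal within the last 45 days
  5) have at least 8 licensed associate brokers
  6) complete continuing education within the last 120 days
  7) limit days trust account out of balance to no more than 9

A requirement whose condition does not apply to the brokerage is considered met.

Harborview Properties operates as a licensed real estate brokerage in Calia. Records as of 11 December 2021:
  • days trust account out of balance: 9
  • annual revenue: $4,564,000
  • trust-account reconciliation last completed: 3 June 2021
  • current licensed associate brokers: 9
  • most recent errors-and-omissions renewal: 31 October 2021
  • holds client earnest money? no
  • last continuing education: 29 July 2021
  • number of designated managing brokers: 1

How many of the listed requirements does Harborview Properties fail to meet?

3

1. trust-account reconciliation 191 days ago vs limit 180 → not met
2. designated managing brokers 1 < 2 → not met
3. condition 'holds client earnest money' does not hold → requirement n/a → met
4. errors-and-omissions renewal 41 days ago vs limit 45 → met
5. licensed associate brokers 9 ≥ 8 → met
6. continuing education 135 days ago vs limit 120 → not met
7. days trust account out of balance 9 ≤ 9 → met
Not met: 3 of 7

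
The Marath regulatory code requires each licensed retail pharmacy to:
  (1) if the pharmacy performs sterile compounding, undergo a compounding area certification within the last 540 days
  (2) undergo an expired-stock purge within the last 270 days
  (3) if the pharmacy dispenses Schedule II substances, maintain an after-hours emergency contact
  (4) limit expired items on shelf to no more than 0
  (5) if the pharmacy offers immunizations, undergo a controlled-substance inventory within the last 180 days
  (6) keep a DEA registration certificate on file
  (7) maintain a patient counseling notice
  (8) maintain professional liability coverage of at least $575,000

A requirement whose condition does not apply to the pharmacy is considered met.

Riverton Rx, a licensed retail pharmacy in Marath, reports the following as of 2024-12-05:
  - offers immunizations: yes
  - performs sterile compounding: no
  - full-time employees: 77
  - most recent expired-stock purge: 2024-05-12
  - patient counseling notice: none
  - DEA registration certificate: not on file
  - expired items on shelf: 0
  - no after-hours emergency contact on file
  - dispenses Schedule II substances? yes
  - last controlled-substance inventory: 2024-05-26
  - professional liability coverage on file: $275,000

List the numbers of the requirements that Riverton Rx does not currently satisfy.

3, 5, 6, 7, 8

1. condition 'performs sterile compounding' does not hold → requirement n/a → met
2. expired-stock purge 207 days ago vs limit 270 → met
3. condition 'dispenses Schedule II substances' holds; after-hours emergency contact absent → not met
4. expired items on shelf 0 ≤ 0 → met
5. condition 'offers immunizations' holds; controlled-substance inventory 193 days ago vs limit 180 → not met
6. DEA registration certificate absent → not met
7. patient counseling notice absent → not met
8. professional liability coverage $275,000 < $575,000 → not met
Not met: 3, 5, 6, 7, 8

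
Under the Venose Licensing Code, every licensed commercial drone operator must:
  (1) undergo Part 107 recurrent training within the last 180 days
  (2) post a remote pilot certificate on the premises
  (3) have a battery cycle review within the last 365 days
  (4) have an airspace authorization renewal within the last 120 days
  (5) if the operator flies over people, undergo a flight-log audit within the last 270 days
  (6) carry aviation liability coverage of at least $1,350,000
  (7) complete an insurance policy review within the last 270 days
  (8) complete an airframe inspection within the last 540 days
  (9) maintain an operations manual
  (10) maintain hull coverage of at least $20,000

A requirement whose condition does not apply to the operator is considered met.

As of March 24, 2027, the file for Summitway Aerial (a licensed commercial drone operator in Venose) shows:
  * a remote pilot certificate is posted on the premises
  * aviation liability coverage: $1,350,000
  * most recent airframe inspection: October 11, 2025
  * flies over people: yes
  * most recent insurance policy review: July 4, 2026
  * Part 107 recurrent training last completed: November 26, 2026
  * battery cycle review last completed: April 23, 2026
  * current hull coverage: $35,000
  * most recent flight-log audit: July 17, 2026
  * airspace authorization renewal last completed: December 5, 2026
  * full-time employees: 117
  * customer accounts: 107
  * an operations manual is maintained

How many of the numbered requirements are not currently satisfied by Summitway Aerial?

0

1. Part 107 recurrent training 118 days ago vs limit 180 → met
2. remote pilot certificate present → met
3. battery cycle review 335 days ago vs limit 365 → met
4. airspace authorization renewal 109 days ago vs limit 120 → met
5. condition 'flies over people' holds; flight-log audit 250 days ago vs limit 270 → met
6. aviation liability coverage $1,350,000 ≥ $1,350,000 → met
7. insurance policy review 263 days ago vs limit 270 → met
8. airframe inspection 529 days ago vs limit 540 → met
9. operations manual present → met
10. hull coverage $35,000 ≥ $20,000 → met
Not met: 0 of 10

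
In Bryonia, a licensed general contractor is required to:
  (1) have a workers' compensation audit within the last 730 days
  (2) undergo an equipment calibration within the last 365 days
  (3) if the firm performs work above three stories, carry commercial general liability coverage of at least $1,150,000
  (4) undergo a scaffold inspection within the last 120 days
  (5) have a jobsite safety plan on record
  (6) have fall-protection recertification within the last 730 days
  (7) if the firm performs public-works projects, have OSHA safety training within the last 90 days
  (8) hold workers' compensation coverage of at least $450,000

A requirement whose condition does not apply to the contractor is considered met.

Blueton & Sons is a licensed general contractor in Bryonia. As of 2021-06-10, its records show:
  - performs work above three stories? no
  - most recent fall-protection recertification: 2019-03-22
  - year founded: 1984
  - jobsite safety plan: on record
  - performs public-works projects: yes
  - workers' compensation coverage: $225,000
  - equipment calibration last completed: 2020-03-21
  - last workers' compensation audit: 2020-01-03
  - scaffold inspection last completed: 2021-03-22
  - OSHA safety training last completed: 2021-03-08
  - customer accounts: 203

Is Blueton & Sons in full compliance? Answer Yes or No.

1. workers' compensation audit 524 days ago vs limit 730 → met
2. equipment calibration 446 days ago vs limit 365 → not met
3. condition 'performs work above three stories' does not hold → requirement n/a → met
4. scaffold inspection 80 days ago vs limit 120 → met
5. jobsite safety plan present → met
6. fall-protection recertification 811 days ago vs limit 730 → not met
7. condition 'performs public-works projects' holds; OSHA safety training 94 days ago vs limit 90 → not met
8. workers' compensation coverage $225,000 < $450,000 → not met
Not met: 2, 6, 7, 8

No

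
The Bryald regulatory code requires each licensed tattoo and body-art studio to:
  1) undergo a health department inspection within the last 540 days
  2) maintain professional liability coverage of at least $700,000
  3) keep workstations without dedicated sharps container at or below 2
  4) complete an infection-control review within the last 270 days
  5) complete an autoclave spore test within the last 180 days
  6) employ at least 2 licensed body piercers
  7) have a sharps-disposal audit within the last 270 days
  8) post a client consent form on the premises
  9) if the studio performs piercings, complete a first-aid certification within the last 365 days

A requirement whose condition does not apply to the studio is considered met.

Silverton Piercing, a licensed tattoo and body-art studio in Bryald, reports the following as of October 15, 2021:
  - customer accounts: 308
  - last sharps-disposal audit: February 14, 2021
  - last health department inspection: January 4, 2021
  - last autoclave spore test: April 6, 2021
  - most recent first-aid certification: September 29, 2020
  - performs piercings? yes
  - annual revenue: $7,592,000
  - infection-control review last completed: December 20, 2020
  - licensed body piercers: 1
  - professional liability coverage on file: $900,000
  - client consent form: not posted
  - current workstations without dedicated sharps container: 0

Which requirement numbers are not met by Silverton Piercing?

4, 5, 6, 8, 9

1. health department inspection 284 days ago vs limit 540 → met
2. professional liability coverage $900,000 ≥ $700,000 → met
3. workstations without dedicated sharps container 0 ≤ 2 → met
4. infection-control review 299 days ago vs limit 270 → not met
5. autoclave spore test 192 days ago vs limit 180 → not met
6. licensed body piercers 1 < 2 → not met
7. sharps-disposal audit 243 days ago vs limit 270 → met
8. client consent form absent → not met
9. condition 'performs piercings' holds; first-aid certification 381 days ago vs limit 365 → not met
Not met: 4, 5, 6, 8, 9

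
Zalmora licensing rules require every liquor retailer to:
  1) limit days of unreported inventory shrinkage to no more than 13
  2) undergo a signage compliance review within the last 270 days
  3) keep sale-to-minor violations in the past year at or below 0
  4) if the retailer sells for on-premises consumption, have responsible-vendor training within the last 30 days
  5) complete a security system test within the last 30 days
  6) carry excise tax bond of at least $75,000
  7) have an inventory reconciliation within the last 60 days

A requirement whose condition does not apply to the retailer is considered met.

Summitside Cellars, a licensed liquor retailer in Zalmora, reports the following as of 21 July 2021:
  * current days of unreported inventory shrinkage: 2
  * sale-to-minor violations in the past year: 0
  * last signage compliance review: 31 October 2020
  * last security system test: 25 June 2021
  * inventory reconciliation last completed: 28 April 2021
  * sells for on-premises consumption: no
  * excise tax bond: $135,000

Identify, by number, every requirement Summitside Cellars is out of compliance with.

7

1. days of unreported inventory shrinkage 2 ≤ 13 → met
2. signage compliance review 263 days ago vs limit 270 → met
3. sale-to-minor violations in the past year 0 ≤ 0 → met
4. condition 'sells for on-premises consumption' does not hold → requirement n/a → met
5. security system test 26 days ago vs limit 30 → met
6. excise tax bond $135,000 ≥ $75,000 → met
7. inventory reconciliation 84 days ago vs limit 60 → not met
Not met: 7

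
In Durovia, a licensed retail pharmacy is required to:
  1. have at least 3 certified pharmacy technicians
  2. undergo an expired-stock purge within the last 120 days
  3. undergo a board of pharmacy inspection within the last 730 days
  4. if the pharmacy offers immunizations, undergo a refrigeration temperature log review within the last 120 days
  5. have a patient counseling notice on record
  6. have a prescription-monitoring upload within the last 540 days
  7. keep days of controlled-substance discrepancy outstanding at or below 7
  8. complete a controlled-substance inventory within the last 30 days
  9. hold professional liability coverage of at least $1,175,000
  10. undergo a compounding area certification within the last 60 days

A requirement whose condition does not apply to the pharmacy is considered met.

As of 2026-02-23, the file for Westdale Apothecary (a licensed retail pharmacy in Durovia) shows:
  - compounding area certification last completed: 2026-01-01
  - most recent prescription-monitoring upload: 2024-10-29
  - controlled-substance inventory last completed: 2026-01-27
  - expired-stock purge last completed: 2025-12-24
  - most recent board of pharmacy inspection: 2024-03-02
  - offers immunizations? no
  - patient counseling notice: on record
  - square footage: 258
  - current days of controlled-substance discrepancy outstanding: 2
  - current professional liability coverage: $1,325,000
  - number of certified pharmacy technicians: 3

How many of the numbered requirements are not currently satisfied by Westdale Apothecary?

1. certified pharmacy technicians 3 ≥ 3 → met
2. expired-stock purge 61 days ago vs limit 120 → met
3. board of pharmacy inspection 723 days ago vs limit 730 → met
4. condition 'offers immunizations' does not hold → requirement n/a → met
5. patient counseling notice present → met
6. prescription-monitoring upload 482 days ago vs limit 540 → met
7. days of controlled-substance discrepancy outstanding 2 ≤ 7 → met
8. controlled-substance inventory 27 days ago vs limit 30 → met
9. professional liability coverage $1,325,000 ≥ $1,175,000 → met
10. compounding area certification 53 days ago vs limit 60 → met
Not met: 0 of 10

0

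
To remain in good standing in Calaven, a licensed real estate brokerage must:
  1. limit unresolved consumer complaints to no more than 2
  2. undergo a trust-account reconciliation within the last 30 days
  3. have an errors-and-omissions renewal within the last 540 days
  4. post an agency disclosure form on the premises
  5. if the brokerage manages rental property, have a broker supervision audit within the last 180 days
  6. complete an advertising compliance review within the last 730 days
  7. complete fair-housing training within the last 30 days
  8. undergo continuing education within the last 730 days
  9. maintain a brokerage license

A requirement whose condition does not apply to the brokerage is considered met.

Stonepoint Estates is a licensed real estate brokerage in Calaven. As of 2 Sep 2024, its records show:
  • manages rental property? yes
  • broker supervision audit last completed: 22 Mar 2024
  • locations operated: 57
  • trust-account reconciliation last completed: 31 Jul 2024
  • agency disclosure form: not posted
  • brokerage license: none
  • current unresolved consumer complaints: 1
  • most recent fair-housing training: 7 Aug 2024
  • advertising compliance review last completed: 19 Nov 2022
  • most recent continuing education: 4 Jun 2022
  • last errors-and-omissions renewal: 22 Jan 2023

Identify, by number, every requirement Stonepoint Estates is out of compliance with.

1. unresolved consumer complaints 1 ≤ 2 → met
2. trust-account reconciliation 33 days ago vs limit 30 → not met
3. errors-and-omissions renewal 589 days ago vs limit 540 → not met
4. agency disclosure form absent → not met
5. condition 'manages rental property' holds; broker supervision audit 164 days ago vs limit 180 → met
6. advertising compliance review 653 days ago vs limit 730 → met
7. fair-housing training 26 days ago vs limit 30 → met
8. continuing education 821 days ago vs limit 730 → not met
9. brokerage license absent → not met
Not met: 2, 3, 4, 8, 9

2, 3, 4, 8, 9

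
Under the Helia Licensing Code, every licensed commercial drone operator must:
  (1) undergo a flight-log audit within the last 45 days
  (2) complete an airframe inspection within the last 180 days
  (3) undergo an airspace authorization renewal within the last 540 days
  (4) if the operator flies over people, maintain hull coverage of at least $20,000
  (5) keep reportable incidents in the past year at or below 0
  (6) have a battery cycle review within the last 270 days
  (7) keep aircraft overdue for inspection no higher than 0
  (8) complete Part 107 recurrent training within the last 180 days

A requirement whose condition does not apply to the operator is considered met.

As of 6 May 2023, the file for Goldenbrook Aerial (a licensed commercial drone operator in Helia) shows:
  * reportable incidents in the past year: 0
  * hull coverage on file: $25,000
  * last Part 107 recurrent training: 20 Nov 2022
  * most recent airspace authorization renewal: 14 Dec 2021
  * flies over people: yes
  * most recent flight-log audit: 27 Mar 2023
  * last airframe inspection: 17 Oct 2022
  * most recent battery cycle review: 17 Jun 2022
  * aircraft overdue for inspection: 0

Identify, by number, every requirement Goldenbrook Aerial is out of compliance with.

2, 6

1. flight-log audit 40 days ago vs limit 45 → met
2. airframe inspection 201 days ago vs limit 180 → not met
3. airspace authorization renewal 508 days ago vs limit 540 → met
4. condition 'flies over people' holds; hull coverage $25,000 ≥ $20,000 → met
5. reportable incidents in the past year 0 ≤ 0 → met
6. battery cycle review 323 days ago vs limit 270 → not met
7. aircraft overdue for inspection 0 ≤ 0 → met
8. Part 107 recurrent training 167 days ago vs limit 180 → met
Not met: 2, 6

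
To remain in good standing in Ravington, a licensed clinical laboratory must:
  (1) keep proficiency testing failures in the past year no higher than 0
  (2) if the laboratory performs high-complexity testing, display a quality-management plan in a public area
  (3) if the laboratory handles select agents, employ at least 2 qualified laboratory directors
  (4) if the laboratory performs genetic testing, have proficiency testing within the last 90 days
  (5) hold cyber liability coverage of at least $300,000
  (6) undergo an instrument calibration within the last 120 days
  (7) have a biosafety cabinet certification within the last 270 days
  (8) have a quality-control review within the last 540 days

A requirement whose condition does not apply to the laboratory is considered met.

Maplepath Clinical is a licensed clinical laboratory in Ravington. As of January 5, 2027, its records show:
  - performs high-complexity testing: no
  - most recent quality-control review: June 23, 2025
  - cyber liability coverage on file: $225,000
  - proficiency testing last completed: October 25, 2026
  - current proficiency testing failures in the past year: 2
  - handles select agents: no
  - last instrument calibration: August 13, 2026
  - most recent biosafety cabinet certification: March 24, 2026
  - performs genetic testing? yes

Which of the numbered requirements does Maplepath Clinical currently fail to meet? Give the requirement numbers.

1. proficiency testing failures in the past year 2 > 0 → not met
2. condition 'performs high-complexity testing' does not hold → requirement n/a → met
3. condition 'handles select agents' does not hold → requirement n/a → met
4. condition 'performs genetic testing' holds; proficiency testing 72 days ago vs limit 90 → met
5. cyber liability coverage $225,000 < $300,000 → not met
6. instrument calibration 145 days ago vs limit 120 → not met
7. biosafety cabinet certification 287 days ago vs limit 270 → not met
8. quality-control review 561 days ago vs limit 540 → not met
Not met: 1, 5, 6, 7, 8

1, 5, 6, 7, 8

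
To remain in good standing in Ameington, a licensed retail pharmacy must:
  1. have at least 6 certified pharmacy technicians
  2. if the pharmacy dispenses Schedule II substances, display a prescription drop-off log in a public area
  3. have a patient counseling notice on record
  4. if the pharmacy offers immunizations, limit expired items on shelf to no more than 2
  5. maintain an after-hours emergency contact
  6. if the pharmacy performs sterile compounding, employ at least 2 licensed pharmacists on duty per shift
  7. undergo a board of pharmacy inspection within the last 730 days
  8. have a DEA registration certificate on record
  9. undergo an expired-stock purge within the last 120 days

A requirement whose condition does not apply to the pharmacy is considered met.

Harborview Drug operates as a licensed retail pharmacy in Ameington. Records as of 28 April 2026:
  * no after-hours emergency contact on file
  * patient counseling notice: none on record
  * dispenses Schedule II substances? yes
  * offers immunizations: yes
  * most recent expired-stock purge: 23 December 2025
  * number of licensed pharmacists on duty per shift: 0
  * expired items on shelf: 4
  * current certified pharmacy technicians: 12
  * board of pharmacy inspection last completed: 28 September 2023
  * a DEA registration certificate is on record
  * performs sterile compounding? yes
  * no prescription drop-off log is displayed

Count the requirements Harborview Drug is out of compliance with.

7

1. certified pharmacy technicians 12 ≥ 6 → met
2. condition 'dispenses Schedule II substances' holds; prescription drop-off log absent → not met
3. patient counseling notice absent → not met
4. condition 'offers immunizations' holds; expired items on shelf 4 > 2 → not met
5. after-hours emergency contact absent → not met
6. condition 'performs sterile compounding' holds; licensed pharmacists on duty per shift 0 < 2 → not met
7. board of pharmacy inspection 943 days ago vs limit 730 → not met
8. DEA registration certificate present → met
9. expired-stock purge 126 days ago vs limit 120 → not met
Not met: 7 of 9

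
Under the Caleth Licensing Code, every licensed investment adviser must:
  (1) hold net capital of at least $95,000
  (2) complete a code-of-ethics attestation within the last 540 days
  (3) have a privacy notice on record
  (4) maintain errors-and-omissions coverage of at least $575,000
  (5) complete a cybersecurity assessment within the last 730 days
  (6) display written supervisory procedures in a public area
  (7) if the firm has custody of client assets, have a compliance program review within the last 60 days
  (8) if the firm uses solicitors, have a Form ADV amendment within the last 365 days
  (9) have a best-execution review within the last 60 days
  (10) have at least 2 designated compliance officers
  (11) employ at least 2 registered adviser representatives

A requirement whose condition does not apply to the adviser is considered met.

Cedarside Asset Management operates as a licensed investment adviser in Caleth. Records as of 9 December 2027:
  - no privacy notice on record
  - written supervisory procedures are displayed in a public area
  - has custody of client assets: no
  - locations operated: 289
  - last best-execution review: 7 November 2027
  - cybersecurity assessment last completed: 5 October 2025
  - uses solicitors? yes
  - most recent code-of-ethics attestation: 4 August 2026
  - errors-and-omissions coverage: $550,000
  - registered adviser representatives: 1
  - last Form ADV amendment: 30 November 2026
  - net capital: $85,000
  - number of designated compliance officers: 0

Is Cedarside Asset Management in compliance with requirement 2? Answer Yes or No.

2. code-of-ethics attestation 492 days ago vs limit 540 → met

Yes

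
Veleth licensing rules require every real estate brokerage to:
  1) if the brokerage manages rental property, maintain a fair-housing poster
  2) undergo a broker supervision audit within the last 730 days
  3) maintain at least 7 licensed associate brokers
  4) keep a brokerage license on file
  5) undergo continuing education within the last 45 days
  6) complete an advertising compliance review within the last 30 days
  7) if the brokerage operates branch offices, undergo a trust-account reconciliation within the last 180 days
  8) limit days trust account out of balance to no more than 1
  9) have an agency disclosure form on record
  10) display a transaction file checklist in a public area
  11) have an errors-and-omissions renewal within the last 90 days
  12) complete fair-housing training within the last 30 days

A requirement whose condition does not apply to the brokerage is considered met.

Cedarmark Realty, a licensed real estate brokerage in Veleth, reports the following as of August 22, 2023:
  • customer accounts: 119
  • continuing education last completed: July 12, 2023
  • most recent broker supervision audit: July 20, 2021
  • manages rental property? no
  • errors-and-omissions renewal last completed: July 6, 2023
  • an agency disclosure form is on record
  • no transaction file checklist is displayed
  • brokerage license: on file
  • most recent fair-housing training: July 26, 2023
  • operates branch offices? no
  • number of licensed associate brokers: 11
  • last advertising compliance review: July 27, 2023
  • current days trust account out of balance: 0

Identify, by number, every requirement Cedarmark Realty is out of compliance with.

1. condition 'manages rental property' does not hold → requirement n/a → met
2. broker supervision audit 763 days ago vs limit 730 → not met
3. licensed associate brokers 11 ≥ 7 → met
4. brokerage license present → met
5. continuing education 41 days ago vs limit 45 → met
6. advertising compliance review 26 days ago vs limit 30 → met
7. condition 'operates branch offices' does not hold → requirement n/a → met
8. days trust account out of balance 0 ≤ 1 → met
9. agency disclosure form present → met
10. transaction file checklist absent → not met
11. errors-and-omissions renewal 47 days ago vs limit 90 → met
12. fair-housing training 27 days ago vs limit 30 → met
Not met: 2, 10

2, 10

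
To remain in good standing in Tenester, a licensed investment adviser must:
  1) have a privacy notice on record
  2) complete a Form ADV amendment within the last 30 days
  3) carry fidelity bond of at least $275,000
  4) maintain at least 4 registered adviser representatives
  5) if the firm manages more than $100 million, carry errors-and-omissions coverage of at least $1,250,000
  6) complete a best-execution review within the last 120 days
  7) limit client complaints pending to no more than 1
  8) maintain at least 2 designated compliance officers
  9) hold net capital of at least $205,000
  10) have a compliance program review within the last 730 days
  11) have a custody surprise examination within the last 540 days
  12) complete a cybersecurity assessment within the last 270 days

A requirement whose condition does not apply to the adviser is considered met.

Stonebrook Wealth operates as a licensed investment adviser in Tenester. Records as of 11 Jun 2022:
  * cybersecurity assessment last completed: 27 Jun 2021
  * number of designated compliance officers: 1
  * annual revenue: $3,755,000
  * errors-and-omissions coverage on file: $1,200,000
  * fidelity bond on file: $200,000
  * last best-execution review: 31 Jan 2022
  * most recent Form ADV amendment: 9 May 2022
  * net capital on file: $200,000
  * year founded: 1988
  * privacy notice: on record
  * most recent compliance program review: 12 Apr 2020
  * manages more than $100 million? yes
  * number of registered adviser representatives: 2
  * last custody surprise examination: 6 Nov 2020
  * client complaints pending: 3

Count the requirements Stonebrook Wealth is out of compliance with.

1. privacy notice present → met
2. Form ADV amendment 33 days ago vs limit 30 → not met
3. fidelity bond $200,000 < $275,000 → not met
4. registered adviser representatives 2 < 4 → not met
5. condition 'manages more than $100 million' holds; errors-and-omissions coverage $1,200,000 < $1,250,000 → not met
6. best-execution review 131 days ago vs limit 120 → not met
7. client complaints pending 3 > 1 → not met
8. designated compliance officers 1 < 2 → not met
9. net capital $200,000 < $205,000 → not met
10. compliance program review 790 days ago vs limit 730 → not met
11. custody surprise examination 582 days ago vs limit 540 → not met
12. cybersecurity assessment 349 days ago vs limit 270 → not met
Not met: 11 of 12

11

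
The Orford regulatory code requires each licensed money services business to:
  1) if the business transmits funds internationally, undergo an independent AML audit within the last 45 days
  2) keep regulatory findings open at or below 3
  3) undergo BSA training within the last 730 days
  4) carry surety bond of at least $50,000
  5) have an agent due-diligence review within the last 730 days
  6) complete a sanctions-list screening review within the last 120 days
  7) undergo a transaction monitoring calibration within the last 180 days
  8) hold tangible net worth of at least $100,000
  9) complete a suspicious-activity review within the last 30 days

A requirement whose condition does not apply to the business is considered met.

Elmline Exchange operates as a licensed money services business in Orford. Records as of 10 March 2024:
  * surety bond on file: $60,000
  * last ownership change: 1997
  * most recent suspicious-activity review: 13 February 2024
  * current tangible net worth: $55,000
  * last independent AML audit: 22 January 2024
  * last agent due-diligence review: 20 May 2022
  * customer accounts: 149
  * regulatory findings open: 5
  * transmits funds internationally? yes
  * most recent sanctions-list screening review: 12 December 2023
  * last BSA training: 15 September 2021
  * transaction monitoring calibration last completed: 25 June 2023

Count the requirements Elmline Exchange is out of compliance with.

5

1. condition 'transmits funds internationally' holds; independent AML audit 48 days ago vs limit 45 → not met
2. regulatory findings open 5 > 3 → not met
3. BSA training 907 days ago vs limit 730 → not met
4. surety bond $60,000 ≥ $50,000 → met
5. agent due-diligence review 660 days ago vs limit 730 → met
6. sanctions-list screening review 89 days ago vs limit 120 → met
7. transaction monitoring calibration 259 days ago vs limit 180 → not met
8. tangible net worth $55,000 < $100,000 → not met
9. suspicious-activity review 26 days ago vs limit 30 → met
Not met: 5 of 9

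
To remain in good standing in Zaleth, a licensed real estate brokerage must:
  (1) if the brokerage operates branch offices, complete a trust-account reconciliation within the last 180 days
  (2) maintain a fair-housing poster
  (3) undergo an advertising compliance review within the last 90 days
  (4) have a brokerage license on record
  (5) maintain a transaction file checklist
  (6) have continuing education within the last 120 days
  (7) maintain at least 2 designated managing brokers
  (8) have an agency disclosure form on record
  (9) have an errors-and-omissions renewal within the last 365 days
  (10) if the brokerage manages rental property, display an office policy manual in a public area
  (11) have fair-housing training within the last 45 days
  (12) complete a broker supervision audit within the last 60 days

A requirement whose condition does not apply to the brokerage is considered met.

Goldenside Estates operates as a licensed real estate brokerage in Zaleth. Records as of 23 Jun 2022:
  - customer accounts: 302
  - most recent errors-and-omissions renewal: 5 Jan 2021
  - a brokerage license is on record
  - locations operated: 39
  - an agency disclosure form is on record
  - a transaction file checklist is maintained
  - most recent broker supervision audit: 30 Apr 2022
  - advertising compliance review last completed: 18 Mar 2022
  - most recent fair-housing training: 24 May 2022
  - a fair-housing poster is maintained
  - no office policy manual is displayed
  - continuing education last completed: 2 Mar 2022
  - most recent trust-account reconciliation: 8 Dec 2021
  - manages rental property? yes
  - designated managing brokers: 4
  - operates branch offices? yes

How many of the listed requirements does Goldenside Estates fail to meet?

4

1. condition 'operates branch offices' holds; trust-account reconciliation 197 days ago vs limit 180 → not met
2. fair-housing poster present → met
3. advertising compliance review 97 days ago vs limit 90 → not met
4. brokerage license present → met
5. transaction file checklist present → met
6. continuing education 113 days ago vs limit 120 → met
7. designated managing brokers 4 ≥ 2 → met
8. agency disclosure form present → met
9. errors-and-omissions renewal 534 days ago vs limit 365 → not met
10. condition 'manages rental property' holds; office policy manual absent → not met
11. fair-housing training 30 days ago vs limit 45 → met
12. broker supervision audit 54 days ago vs limit 60 → met
Not met: 4 of 12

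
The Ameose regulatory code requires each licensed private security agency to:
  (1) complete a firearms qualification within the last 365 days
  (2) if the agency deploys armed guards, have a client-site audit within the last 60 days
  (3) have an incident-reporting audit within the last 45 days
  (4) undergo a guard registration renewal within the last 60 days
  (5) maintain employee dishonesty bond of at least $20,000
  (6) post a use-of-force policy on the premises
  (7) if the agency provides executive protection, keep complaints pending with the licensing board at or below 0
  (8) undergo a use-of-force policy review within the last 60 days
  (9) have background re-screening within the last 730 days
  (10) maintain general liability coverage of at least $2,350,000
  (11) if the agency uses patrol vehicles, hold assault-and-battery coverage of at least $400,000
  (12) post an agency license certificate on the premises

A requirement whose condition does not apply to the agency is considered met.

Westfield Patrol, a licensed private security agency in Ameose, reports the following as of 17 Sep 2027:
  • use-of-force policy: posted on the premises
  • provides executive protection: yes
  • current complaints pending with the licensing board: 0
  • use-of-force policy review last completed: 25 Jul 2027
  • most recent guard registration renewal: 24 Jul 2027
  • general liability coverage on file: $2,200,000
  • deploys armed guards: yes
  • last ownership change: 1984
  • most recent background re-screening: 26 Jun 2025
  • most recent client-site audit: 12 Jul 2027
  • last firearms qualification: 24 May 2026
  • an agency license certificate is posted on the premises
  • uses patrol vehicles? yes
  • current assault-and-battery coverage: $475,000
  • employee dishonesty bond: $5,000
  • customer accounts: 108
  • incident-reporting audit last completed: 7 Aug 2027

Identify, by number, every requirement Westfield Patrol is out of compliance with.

1, 2, 5, 9, 10

1. firearms qualification 481 days ago vs limit 365 → not met
2. condition 'deploys armed guards' holds; client-site audit 67 days ago vs limit 60 → not met
3. incident-reporting audit 41 days ago vs limit 45 → met
4. guard registration renewal 55 days ago vs limit 60 → met
5. employee dishonesty bond $5,000 < $20,000 → not met
6. use-of-force policy present → met
7. condition 'provides executive protection' holds; complaints pending with the licensing board 0 ≤ 0 → met
8. use-of-force policy review 54 days ago vs limit 60 → met
9. background re-screening 813 days ago vs limit 730 → not met
10. general liability coverage $2,200,000 < $2,350,000 → not met
11. condition 'uses patrol vehicles' holds; assault-and-battery coverage $475,000 ≥ $400,000 → met
12. agency license certificate present → met
Not met: 1, 2, 5, 9, 10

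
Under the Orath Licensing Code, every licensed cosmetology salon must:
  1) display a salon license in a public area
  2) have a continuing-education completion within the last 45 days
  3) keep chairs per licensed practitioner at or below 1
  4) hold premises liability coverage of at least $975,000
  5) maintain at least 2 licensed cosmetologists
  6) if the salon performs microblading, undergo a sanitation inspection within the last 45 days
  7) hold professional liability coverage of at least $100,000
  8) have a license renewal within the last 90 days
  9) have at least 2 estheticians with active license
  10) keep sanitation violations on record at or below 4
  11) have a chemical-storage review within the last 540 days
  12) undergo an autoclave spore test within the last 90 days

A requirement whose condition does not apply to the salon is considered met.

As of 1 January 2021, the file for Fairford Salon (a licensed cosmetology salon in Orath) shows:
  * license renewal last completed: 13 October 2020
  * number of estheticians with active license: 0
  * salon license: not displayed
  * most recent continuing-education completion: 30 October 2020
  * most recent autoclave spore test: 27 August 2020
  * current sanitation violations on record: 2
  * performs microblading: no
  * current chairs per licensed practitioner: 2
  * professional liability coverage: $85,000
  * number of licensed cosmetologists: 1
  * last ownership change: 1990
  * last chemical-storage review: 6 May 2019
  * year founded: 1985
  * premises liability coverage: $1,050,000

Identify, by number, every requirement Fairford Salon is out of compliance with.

1. salon license absent → not met
2. continuing-education completion 63 days ago vs limit 45 → not met
3. chairs per licensed practitioner 2 > 1 → not met
4. premises liability coverage $1,050,000 ≥ $975,000 → met
5. licensed cosmetologists 1 < 2 → not met
6. condition 'performs microblading' does not hold → requirement n/a → met
7. professional liability coverage $85,000 < $100,000 → not met
8. license renewal 80 days ago vs limit 90 → met
9. estheticians with active license 0 < 2 → not met
10. sanitation violations on record 2 ≤ 4 → met
11. chemical-storage review 606 days ago vs limit 540 → not met
12. autoclave spore test 127 days ago vs limit 90 → not met
Not met: 1, 2, 3, 5, 7, 9, 11, 12

1, 2, 3, 5, 7, 9, 11, 12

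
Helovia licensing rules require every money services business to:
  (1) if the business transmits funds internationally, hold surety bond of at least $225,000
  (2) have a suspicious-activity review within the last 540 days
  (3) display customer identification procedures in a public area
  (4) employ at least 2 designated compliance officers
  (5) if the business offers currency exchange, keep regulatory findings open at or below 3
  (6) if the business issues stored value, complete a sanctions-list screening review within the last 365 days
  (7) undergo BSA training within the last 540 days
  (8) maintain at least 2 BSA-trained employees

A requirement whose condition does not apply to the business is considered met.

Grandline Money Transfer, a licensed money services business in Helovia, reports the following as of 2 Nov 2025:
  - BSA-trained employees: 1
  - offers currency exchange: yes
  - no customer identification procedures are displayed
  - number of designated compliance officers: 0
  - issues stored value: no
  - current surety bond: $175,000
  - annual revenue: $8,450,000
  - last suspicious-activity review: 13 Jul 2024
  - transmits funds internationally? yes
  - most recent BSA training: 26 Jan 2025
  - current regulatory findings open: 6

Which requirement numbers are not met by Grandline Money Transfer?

1. condition 'transmits funds internationally' holds; surety bond $175,000 < $225,000 → not met
2. suspicious-activity review 477 days ago vs limit 540 → met
3. customer identification procedures absent → not met
4. designated compliance officers 0 < 2 → not met
5. condition 'offers currency exchange' holds; regulatory findings open 6 > 3 → not met
6. condition 'issues stored value' does not hold → requirement n/a → met
7. BSA training 280 days ago vs limit 540 → met
8. BSA-trained employees 1 < 2 → not met
Not met: 1, 3, 4, 5, 8

1, 3, 4, 5, 8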